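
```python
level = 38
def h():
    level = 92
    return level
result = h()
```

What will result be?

Step 1: Global level = 38.
Step 2: h() creates local level = 92, shadowing the global.
Step 3: Returns local level = 92. result = 92

The answer is 92.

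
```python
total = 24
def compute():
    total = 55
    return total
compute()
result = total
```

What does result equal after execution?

Step 1: Global total = 24.
Step 2: compute() creates local total = 55 (shadow, not modification).
Step 3: After compute() returns, global total is unchanged. result = 24

The answer is 24.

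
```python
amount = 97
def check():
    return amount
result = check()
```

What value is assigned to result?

Step 1: amount = 97 is defined in the global scope.
Step 2: check() looks up amount. No local amount exists, so Python checks the global scope via LEGB rule and finds amount = 97.
Step 3: result = 97

The answer is 97.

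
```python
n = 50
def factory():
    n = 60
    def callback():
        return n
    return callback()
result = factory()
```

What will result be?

Step 1: n = 50 globally, but factory() defines n = 60 locally.
Step 2: callback() looks up n. Not in local scope, so checks enclosing scope (factory) and finds n = 60.
Step 3: result = 60

The answer is 60.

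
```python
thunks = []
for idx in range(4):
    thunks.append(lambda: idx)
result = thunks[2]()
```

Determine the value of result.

Step 1: The loop creates 4 lambdas, all referencing the same variable idx.
Step 2: After the loop, idx = 3 (final value).
Step 3: thunks[2]() looks up idx at call time and finds 3. This is the late binding gotcha. result = 3

The answer is 3.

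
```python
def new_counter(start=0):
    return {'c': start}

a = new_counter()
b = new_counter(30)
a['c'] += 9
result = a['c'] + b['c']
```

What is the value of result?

Step 1: new_counter() returns a new dict each call (immutable default 0).
Step 2: a = {'c': 0}, b = {'c': 30}.
Step 3: a['c'] += 9 = 9. result = 9 + 30 = 39

The answer is 39.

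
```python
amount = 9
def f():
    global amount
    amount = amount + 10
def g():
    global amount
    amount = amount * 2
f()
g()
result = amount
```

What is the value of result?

Step 1: amount = 9.
Step 2: f() adds 10: amount = 9 + 10 = 19.
Step 3: g() doubles: amount = 19 * 2 = 38.
Step 4: result = 38

The answer is 38.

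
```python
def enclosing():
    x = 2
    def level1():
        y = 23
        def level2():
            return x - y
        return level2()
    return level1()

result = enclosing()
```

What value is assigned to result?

Step 1: x = 2 in enclosing. y = 23 in level1.
Step 2: level2() reads x = 2 and y = 23 from enclosing scopes.
Step 3: result = 2 - 23 = -21

The answer is -21.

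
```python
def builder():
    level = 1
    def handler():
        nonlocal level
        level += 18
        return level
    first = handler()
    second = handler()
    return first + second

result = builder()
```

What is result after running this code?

Step 1: level starts at 1.
Step 2: First call: level = 1 + 18 = 19, returns 19.
Step 3: Second call: level = 19 + 18 = 37, returns 37.
Step 4: result = 19 + 37 = 56

The answer is 56.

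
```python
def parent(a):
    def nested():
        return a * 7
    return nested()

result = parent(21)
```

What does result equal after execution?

Step 1: parent(21) binds parameter a = 21.
Step 2: nested() accesses a = 21 from enclosing scope.
Step 3: result = 21 * 7 = 147

The answer is 147.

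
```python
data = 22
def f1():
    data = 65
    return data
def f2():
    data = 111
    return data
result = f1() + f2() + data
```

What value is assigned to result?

Step 1: Each function shadows global data with its own local.
Step 2: f1() returns 65, f2() returns 111.
Step 3: Global data = 22 is unchanged. result = 65 + 111 + 22 = 198

The answer is 198.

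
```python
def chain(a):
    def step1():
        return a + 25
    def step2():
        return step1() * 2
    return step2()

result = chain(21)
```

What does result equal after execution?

Step 1: chain(21) captures a = 21.
Step 2: step2() calls step1() which returns 21 + 25 = 46.
Step 3: step2() returns 46 * 2 = 92

The answer is 92.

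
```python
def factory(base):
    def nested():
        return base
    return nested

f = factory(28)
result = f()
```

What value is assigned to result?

Step 1: factory(28) creates closure capturing base = 28.
Step 2: f() returns the captured base = 28.
Step 3: result = 28

The answer is 28.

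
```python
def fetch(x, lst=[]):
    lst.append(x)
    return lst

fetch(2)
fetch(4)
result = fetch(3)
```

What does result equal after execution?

Step 1: Mutable default argument gotcha! The list [] is created once.
Step 2: Each call appends to the SAME list: [2], [2, 4], [2, 4, 3].
Step 3: result = [2, 4, 3]

The answer is [2, 4, 3].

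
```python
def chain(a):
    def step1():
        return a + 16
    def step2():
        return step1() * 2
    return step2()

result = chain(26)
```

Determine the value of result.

Step 1: chain(26) captures a = 26.
Step 2: step2() calls step1() which returns 26 + 16 = 42.
Step 3: step2() returns 42 * 2 = 84

The answer is 84.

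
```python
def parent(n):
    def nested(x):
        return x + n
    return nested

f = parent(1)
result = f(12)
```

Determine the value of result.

Step 1: parent(1) creates a closure that captures n = 1.
Step 2: f(12) calls the closure with x = 12, returning 12 + 1 = 13.
Step 3: result = 13

The answer is 13.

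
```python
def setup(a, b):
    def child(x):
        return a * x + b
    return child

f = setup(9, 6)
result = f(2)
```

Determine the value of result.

Step 1: setup(9, 6) captures a = 9, b = 6.
Step 2: f(2) computes 9 * 2 + 6 = 24.
Step 3: result = 24

The answer is 24.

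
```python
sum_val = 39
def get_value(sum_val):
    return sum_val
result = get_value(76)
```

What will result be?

Step 1: Global sum_val = 39.
Step 2: get_value(76) takes parameter sum_val = 76, which shadows the global.
Step 3: result = 76

The answer is 76.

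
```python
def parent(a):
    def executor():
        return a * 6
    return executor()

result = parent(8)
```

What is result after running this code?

Step 1: parent(8) binds parameter a = 8.
Step 2: executor() accesses a = 8 from enclosing scope.
Step 3: result = 8 * 6 = 48

The answer is 48.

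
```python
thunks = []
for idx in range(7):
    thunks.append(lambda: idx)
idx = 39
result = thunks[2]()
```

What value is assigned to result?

Step 1: Lambdas capture the variable idx by reference, not by value.
Step 2: After the loop, idx is reassigned to 39.
Step 3: thunks[2]() looks up the current idx = 39. result = 39

The answer is 39.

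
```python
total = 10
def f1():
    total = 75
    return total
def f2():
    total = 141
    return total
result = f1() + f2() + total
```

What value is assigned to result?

Step 1: Each function shadows global total with its own local.
Step 2: f1() returns 75, f2() returns 141.
Step 3: Global total = 10 is unchanged. result = 75 + 141 + 10 = 226

The answer is 226.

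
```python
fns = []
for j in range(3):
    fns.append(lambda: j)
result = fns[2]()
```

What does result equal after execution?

Step 1: The loop creates 3 lambdas, all referencing the same variable j.
Step 2: After the loop, j = 2 (final value).
Step 3: fns[2]() looks up j at call time and finds 2. This is the late binding gotcha. result = 2

The answer is 2.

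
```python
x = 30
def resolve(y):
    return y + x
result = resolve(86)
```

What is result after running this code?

Step 1: x = 30 is defined globally.
Step 2: resolve(86) uses parameter y = 86 and looks up x from global scope = 30.
Step 3: result = 86 + 30 = 116

The answer is 116.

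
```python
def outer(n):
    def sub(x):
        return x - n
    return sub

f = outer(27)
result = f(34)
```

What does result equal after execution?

Step 1: outer(27) creates a closure capturing n = 27.
Step 2: f(34) computes 34 - 27 = 7.
Step 3: result = 7

The answer is 7.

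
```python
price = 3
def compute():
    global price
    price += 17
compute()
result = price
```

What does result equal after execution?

Step 1: price = 3 globally.
Step 2: compute() modifies global price: price += 17 = 20.
Step 3: result = 20

The answer is 20.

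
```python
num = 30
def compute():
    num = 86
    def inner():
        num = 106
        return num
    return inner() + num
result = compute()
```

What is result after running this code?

Step 1: compute() has local num = 86. inner() has local num = 106.
Step 2: inner() returns its local num = 106.
Step 3: compute() returns 106 + its own num (86) = 192

The answer is 192.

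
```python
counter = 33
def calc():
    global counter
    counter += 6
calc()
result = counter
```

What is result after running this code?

Step 1: counter = 33 globally.
Step 2: calc() modifies global counter: counter += 6 = 39.
Step 3: result = 39

The answer is 39.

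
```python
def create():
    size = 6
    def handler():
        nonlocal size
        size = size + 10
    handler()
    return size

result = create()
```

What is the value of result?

Step 1: create() sets size = 6.
Step 2: handler() uses nonlocal to modify size in create's scope: size = 6 + 10 = 16.
Step 3: create() returns the modified size = 16

The answer is 16.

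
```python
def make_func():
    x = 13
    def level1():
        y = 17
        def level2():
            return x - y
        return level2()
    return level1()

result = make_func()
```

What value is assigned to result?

Step 1: x = 13 in make_func. y = 17 in level1.
Step 2: level2() reads x = 13 and y = 17 from enclosing scopes.
Step 3: result = 13 - 17 = -4

The answer is -4.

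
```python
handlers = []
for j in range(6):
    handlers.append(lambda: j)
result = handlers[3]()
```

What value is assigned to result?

Step 1: The loop creates 6 lambdas, all referencing the same variable j.
Step 2: After the loop, j = 5 (final value).
Step 3: handlers[3]() looks up j at call time and finds 5. This is the late binding gotcha. result = 5

The answer is 5.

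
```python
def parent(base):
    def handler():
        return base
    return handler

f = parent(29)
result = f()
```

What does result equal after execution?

Step 1: parent(29) creates closure capturing base = 29.
Step 2: f() returns the captured base = 29.
Step 3: result = 29

The answer is 29.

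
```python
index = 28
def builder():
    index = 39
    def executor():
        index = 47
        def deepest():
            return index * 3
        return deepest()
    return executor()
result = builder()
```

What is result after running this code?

Step 1: deepest() looks up index through LEGB: not local, finds index = 47 in enclosing executor().
Step 2: Returns 47 * 3 = 141.
Step 3: result = 141

The answer is 141.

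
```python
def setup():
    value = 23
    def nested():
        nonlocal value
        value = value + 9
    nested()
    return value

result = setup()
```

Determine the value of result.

Step 1: setup() sets value = 23.
Step 2: nested() uses nonlocal to modify value in setup's scope: value = 23 + 9 = 32.
Step 3: setup() returns the modified value = 32

The answer is 32.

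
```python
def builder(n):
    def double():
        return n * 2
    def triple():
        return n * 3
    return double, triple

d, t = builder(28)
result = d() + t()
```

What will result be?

Step 1: Both closures capture the same n = 28.
Step 2: d() = 28 * 2 = 56, t() = 28 * 3 = 84.
Step 3: result = 56 + 84 = 140

The answer is 140.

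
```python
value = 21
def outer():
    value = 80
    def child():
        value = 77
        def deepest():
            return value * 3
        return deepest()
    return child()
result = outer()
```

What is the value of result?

Step 1: deepest() looks up value through LEGB: not local, finds value = 77 in enclosing child().
Step 2: Returns 77 * 3 = 231.
Step 3: result = 231

The answer is 231.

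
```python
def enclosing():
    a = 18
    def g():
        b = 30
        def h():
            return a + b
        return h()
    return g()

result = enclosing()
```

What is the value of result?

Step 1: enclosing() defines a = 18. g() defines b = 30.
Step 2: h() accesses both from enclosing scopes: a = 18, b = 30.
Step 3: result = 18 + 30 = 48

The answer is 48.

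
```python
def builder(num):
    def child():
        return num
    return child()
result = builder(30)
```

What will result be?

Step 1: builder(30) binds parameter num = 30.
Step 2: child() looks up num in enclosing scope and finds the parameter num = 30.
Step 3: result = 30

The answer is 30.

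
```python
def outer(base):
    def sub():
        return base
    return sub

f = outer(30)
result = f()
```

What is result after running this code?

Step 1: outer(30) creates closure capturing base = 30.
Step 2: f() returns the captured base = 30.
Step 3: result = 30

The answer is 30.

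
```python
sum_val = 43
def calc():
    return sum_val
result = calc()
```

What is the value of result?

Step 1: sum_val = 43 is defined in the global scope.
Step 2: calc() looks up sum_val. No local sum_val exists, so Python checks the global scope via LEGB rule and finds sum_val = 43.
Step 3: result = 43

The answer is 43.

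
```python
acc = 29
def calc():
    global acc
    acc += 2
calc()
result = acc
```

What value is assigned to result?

Step 1: acc = 29 globally.
Step 2: calc() modifies global acc: acc += 2 = 31.
Step 3: result = 31

The answer is 31.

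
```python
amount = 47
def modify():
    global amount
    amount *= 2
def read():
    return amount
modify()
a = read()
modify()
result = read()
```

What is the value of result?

Step 1: amount = 47.
Step 2: First modify(): amount = 47 * 2 = 94.
Step 3: Second modify(): amount = 94 * 2 = 188.
Step 4: read() returns 188

The answer is 188.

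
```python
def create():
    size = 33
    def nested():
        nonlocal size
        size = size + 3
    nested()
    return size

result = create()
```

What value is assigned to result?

Step 1: create() sets size = 33.
Step 2: nested() uses nonlocal to modify size in create's scope: size = 33 + 3 = 36.
Step 3: create() returns the modified size = 36

The answer is 36.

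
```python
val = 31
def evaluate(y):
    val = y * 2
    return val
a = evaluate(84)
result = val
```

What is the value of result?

Step 1: Global val = 31.
Step 2: evaluate(84) creates local val = 84 * 2 = 168.
Step 3: Global val unchanged because no global keyword. result = 31

The answer is 31.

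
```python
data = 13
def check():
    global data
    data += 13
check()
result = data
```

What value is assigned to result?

Step 1: data = 13 globally.
Step 2: check() modifies global data: data += 13 = 26.
Step 3: result = 26

The answer is 26.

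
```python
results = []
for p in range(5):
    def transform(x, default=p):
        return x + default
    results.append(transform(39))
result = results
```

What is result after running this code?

Step 1: Default argument default=p is evaluated at function definition time.
Step 2: Each iteration creates transform with default = current p value.
Step 3: transform(39) returns 39 + default. results = [39, 40, 41, 42, 43]

The answer is [39, 40, 41, 42, 43].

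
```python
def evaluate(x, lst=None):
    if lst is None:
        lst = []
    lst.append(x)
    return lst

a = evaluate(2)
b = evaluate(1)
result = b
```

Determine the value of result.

Step 1: None default with guard creates a NEW list each call.
Step 2: a = [2] (fresh list). b = [1] (another fresh list).
Step 3: result = [1] (this is the fix for mutable default)

The answer is [1].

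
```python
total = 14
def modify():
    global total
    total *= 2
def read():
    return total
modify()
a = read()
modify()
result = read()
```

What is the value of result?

Step 1: total = 14.
Step 2: First modify(): total = 14 * 2 = 28.
Step 3: Second modify(): total = 28 * 2 = 56.
Step 4: read() returns 56

The answer is 56.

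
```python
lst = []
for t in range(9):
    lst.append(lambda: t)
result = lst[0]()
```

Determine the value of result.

Step 1: The loop creates 9 lambdas, all referencing the same variable t.
Step 2: After the loop, t = 8 (final value).
Step 3: lst[0]() looks up t at call time and finds 8. This is the late binding gotcha. result = 8

The answer is 8.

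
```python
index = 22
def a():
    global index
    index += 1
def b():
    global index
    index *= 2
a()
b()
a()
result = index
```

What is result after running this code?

Step 1: index = 22.
Step 2: a(): index = 22 + 1 = 23.
Step 3: b(): index = 23 * 2 = 46.
Step 4: a(): index = 46 + 1 = 47

The answer is 47.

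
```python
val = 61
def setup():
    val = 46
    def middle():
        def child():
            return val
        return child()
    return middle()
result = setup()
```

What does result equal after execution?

Step 1: setup() defines val = 46. middle() and child() have no local val.
Step 2: child() checks local (none), enclosing middle() (none), enclosing setup() and finds val = 46.
Step 3: result = 46

The answer is 46.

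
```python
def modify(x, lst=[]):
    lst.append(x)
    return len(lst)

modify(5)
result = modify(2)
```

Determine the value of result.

Step 1: Mutable default list persists between calls.
Step 2: First call: lst = [5], len = 1. Second call: lst = [5, 2], len = 2.
Step 3: result = 2

The answer is 2.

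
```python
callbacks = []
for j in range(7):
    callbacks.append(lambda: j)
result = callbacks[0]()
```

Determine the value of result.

Step 1: The loop creates 7 lambdas, all referencing the same variable j.
Step 2: After the loop, j = 6 (final value).
Step 3: callbacks[0]() looks up j at call time and finds 6. This is the late binding gotcha. result = 6

The answer is 6.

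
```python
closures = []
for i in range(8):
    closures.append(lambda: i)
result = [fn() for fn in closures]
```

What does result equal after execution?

Step 1: All 8 lambdas share the same variable i.
Step 2: After the loop, i = 7.
Step 3: Each call returns 7. result = [7, 7, 7, 7, 7, 7, 7, 7]

The answer is [7, 7, 7, 7, 7, 7, 7, 7].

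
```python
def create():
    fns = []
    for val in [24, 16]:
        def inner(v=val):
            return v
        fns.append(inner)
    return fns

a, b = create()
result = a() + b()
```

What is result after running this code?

Step 1: Default argument v=val captures val at each iteration.
Step 2: a() returns 24 (captured at first iteration), b() returns 16 (captured at second).
Step 3: result = 24 + 16 = 40

The answer is 40.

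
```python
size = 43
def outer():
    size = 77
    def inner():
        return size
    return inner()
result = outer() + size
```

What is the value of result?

Step 1: Global size = 43. outer() shadows with size = 77.
Step 2: inner() returns enclosing size = 77. outer() = 77.
Step 3: result = 77 + global size (43) = 120

The answer is 120.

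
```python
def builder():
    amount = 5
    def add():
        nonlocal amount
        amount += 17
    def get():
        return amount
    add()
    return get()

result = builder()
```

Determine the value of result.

Step 1: amount = 5. add() modifies it via nonlocal, get() reads it.
Step 2: add() makes amount = 5 + 17 = 22.
Step 3: get() returns 22. result = 22

The answer is 22.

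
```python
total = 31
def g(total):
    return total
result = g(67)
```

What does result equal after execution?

Step 1: Global total = 31.
Step 2: g(67) takes parameter total = 67, which shadows the global.
Step 3: result = 67

The answer is 67.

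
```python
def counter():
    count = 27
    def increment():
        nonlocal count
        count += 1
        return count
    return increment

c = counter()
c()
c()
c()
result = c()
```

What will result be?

Step 1: counter() creates closure with count = 27.
Step 2: Each c() call increments count via nonlocal. After 4 calls: 27 + 4 = 31.
Step 3: result = 31

The answer is 31.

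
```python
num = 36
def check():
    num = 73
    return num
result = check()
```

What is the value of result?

Step 1: Global num = 36.
Step 2: check() creates local num = 73, shadowing the global.
Step 3: Returns local num = 73. result = 73

The answer is 73.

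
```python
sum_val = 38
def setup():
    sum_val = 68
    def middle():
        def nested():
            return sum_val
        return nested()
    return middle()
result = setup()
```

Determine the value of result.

Step 1: setup() defines sum_val = 68. middle() and nested() have no local sum_val.
Step 2: nested() checks local (none), enclosing middle() (none), enclosing setup() and finds sum_val = 68.
Step 3: result = 68

The answer is 68.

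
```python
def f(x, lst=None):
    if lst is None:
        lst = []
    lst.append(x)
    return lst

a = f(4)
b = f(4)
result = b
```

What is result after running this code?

Step 1: None default with guard creates a NEW list each call.
Step 2: a = [4] (fresh list). b = [4] (another fresh list).
Step 3: result = [4] (this is the fix for mutable default)

The answer is [4].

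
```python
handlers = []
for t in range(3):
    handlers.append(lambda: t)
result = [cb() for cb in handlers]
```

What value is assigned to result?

Step 1: All 3 lambdas share the same variable t.
Step 2: After the loop, t = 2.
Step 3: Each call returns 2. result = [2, 2, 2]

The answer is [2, 2, 2].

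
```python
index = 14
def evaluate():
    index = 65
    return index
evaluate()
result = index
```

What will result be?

Step 1: Global index = 14.
Step 2: evaluate() creates local index = 65 (shadow, not modification).
Step 3: After evaluate() returns, global index is unchanged. result = 14

The answer is 14.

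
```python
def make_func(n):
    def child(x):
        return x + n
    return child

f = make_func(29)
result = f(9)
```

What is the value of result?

Step 1: make_func(29) creates a closure that captures n = 29.
Step 2: f(9) calls the closure with x = 9, returning 9 + 29 = 38.
Step 3: result = 38

The answer is 38.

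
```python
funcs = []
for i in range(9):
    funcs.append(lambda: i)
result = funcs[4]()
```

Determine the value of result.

Step 1: The loop creates 9 lambdas, all referencing the same variable i.
Step 2: After the loop, i = 8 (final value).
Step 3: funcs[4]() looks up i at call time and finds 8. This is the late binding gotcha. result = 8

The answer is 8.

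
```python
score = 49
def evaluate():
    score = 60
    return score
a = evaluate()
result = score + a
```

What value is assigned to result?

Step 1: Global score = 49. evaluate() returns local score = 60.
Step 2: a = 60. Global score still = 49.
Step 3: result = 49 + 60 = 109

The answer is 109.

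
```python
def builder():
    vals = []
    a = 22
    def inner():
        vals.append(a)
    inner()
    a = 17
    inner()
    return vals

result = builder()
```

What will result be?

Step 1: a = 22. inner() appends current a to vals.
Step 2: First inner(): appends 22. Then a = 17.
Step 3: Second inner(): appends 17 (closure sees updated a). result = [22, 17]

The answer is [22, 17].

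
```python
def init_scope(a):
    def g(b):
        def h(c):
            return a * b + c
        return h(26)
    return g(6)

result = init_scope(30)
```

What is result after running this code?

Step 1: a = 30, b = 6, c = 26.
Step 2: h() computes a * b + c = 30 * 6 + 26 = 206.
Step 3: result = 206

The answer is 206.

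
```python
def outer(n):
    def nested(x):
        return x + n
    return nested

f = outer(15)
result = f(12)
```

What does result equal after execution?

Step 1: outer(15) creates a closure that captures n = 15.
Step 2: f(12) calls the closure with x = 12, returning 12 + 15 = 27.
Step 3: result = 27

The answer is 27.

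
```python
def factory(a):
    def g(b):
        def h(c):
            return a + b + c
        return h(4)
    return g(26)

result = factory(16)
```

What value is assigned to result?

Step 1: a = 16, b = 26, c = 4 across three nested scopes.
Step 2: h() accesses all three via LEGB rule.
Step 3: result = 16 + 26 + 4 = 46

The answer is 46.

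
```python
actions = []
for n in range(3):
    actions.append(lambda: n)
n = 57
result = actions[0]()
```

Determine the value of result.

Step 1: Lambdas capture the variable n by reference, not by value.
Step 2: After the loop, n is reassigned to 57.
Step 3: actions[0]() looks up the current n = 57. result = 57

The answer is 57.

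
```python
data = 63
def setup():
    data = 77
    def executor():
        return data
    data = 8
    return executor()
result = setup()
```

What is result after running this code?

Step 1: setup() sets data = 77, then later data = 8.
Step 2: executor() is called after data is reassigned to 8. Closures capture variables by reference, not by value.
Step 3: result = 8

The answer is 8.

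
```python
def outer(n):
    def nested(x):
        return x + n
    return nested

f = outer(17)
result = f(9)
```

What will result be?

Step 1: outer(17) creates a closure that captures n = 17.
Step 2: f(9) calls the closure with x = 9, returning 9 + 17 = 26.
Step 3: result = 26

The answer is 26.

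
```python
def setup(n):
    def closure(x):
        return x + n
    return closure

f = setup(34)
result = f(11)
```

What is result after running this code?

Step 1: setup(34) creates a closure that captures n = 34.
Step 2: f(11) calls the closure with x = 11, returning 11 + 34 = 45.
Step 3: result = 45

The answer is 45.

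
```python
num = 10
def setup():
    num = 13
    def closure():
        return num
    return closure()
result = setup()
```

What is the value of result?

Step 1: num = 10 globally, but setup() defines num = 13 locally.
Step 2: closure() looks up num. Not in local scope, so checks enclosing scope (setup) and finds num = 13.
Step 3: result = 13

The answer is 13.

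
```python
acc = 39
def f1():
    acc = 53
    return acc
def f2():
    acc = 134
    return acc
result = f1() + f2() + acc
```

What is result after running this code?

Step 1: Each function shadows global acc with its own local.
Step 2: f1() returns 53, f2() returns 134.
Step 3: Global acc = 39 is unchanged. result = 53 + 134 + 39 = 226

The answer is 226.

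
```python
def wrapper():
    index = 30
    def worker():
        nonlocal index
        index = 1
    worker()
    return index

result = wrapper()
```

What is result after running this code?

Step 1: wrapper() sets index = 30.
Step 2: worker() uses nonlocal to reassign index = 1.
Step 3: result = 1

The answer is 1.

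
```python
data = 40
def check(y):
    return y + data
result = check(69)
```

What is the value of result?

Step 1: data = 40 is defined globally.
Step 2: check(69) uses parameter y = 69 and looks up data from global scope = 40.
Step 3: result = 69 + 40 = 109

The answer is 109.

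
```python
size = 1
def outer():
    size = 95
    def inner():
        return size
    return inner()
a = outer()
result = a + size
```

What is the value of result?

Step 1: outer() has local size = 95. inner() reads from enclosing.
Step 2: outer() returns 95. Global size = 1 unchanged.
Step 3: result = 95 + 1 = 96

The answer is 96.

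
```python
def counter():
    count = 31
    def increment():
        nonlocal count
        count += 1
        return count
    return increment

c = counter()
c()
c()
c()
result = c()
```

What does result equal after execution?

Step 1: counter() creates closure with count = 31.
Step 2: Each c() call increments count via nonlocal. After 4 calls: 31 + 4 = 35.
Step 3: result = 35

The answer is 35.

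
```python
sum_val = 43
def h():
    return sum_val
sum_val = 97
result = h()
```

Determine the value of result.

Step 1: sum_val is first set to 43, then reassigned to 97.
Step 2: h() is called after the reassignment, so it looks up the current global sum_val = 97.
Step 3: result = 97

The answer is 97.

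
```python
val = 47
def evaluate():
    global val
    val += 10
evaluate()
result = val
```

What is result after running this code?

Step 1: val = 47 globally.
Step 2: evaluate() modifies global val: val += 10 = 57.
Step 3: result = 57

The answer is 57.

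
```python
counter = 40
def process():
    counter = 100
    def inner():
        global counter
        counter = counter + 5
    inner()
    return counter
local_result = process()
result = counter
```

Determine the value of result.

Step 1: Global counter = 40. process() creates local counter = 100.
Step 2: inner() declares global counter and adds 5: global counter = 40 + 5 = 45.
Step 3: process() returns its local counter = 100 (unaffected by inner).
Step 4: result = global counter = 45

The answer is 45.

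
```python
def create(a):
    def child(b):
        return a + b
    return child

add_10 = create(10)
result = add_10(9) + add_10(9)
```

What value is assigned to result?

Step 1: add_10 captures a = 10.
Step 2: add_10(9) = 10 + 9 = 19, called twice.
Step 3: result = 19 + 19 = 38

The answer is 38.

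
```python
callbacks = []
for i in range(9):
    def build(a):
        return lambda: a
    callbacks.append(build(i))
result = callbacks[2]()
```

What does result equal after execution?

Step 1: build(i) creates a new scope capturing a = i at call time.
Step 2: callbacks[2] = build(2), so its lambda captures a = 2.
Step 3: result = 2 (closure factory fixes late binding)

The answer is 2.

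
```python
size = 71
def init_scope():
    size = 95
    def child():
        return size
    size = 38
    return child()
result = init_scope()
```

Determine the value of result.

Step 1: init_scope() sets size = 95, then later size = 38.
Step 2: child() is called after size is reassigned to 38. Closures capture variables by reference, not by value.
Step 3: result = 38

The answer is 38.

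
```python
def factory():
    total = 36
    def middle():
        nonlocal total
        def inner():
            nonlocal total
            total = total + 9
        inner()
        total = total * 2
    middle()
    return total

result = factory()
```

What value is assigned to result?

Step 1: total = 36.
Step 2: inner() adds 9: total = 36 + 9 = 45.
Step 3: middle() doubles: total = 45 * 2 = 90.
Step 4: result = 90

The answer is 90.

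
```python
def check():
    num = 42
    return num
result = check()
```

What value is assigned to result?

Step 1: check() defines num = 42 in its local scope.
Step 2: return num finds the local variable num = 42.
Step 3: result = 42

The answer is 42.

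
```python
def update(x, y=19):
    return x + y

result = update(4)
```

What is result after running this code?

Step 1: update(4) uses default y = 19.
Step 2: Returns 4 + 19 = 23.
Step 3: result = 23

The answer is 23.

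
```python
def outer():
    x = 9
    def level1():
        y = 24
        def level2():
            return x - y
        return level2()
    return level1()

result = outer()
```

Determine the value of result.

Step 1: x = 9 in outer. y = 24 in level1.
Step 2: level2() reads x = 9 and y = 24 from enclosing scopes.
Step 3: result = 9 - 24 = -15

The answer is -15.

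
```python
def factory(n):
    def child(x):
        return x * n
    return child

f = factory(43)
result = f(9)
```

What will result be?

Step 1: factory(43) creates a closure capturing n = 43.
Step 2: f(9) computes 9 * 43 = 387.
Step 3: result = 387

The answer is 387.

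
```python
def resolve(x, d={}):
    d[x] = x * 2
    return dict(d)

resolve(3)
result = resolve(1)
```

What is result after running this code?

Step 1: Mutable default dict is shared across calls.
Step 2: First call adds 3: 6. Second call adds 1: 2.
Step 3: result = {3: 6, 1: 2}

The answer is {3: 6, 1: 2}.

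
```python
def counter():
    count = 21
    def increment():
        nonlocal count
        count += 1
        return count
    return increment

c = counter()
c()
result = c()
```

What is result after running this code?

Step 1: counter() creates closure with count = 21.
Step 2: Each c() call increments count via nonlocal. After 2 calls: 21 + 2 = 23.
Step 3: result = 23

The answer is 23.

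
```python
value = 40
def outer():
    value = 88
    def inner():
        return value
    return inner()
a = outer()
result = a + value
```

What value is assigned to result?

Step 1: outer() has local value = 88. inner() reads from enclosing.
Step 2: outer() returns 88. Global value = 40 unchanged.
Step 3: result = 88 + 40 = 128

The answer is 128.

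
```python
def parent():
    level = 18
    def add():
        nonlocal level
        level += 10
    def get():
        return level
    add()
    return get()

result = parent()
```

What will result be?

Step 1: level = 18. add() modifies it via nonlocal, get() reads it.
Step 2: add() makes level = 18 + 10 = 28.
Step 3: get() returns 28. result = 28

The answer is 28.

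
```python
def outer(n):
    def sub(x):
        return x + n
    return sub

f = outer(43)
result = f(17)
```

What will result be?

Step 1: outer(43) creates a closure that captures n = 43.
Step 2: f(17) calls the closure with x = 17, returning 17 + 43 = 60.
Step 3: result = 60

The answer is 60.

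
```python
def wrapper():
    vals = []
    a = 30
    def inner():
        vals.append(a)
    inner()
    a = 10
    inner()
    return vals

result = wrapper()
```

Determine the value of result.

Step 1: a = 30. inner() appends current a to vals.
Step 2: First inner(): appends 30. Then a = 10.
Step 3: Second inner(): appends 10 (closure sees updated a). result = [30, 10]

The answer is [30, 10].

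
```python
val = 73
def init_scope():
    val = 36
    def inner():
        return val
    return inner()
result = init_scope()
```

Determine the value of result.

Step 1: val = 73 globally, but init_scope() defines val = 36 locally.
Step 2: inner() looks up val. Not in local scope, so checks enclosing scope (init_scope) and finds val = 36.
Step 3: result = 36

The answer is 36.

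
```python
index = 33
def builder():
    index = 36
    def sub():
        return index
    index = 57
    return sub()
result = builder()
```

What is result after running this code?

Step 1: builder() sets index = 36, then later index = 57.
Step 2: sub() is called after index is reassigned to 57. Closures capture variables by reference, not by value.
Step 3: result = 57

The answer is 57.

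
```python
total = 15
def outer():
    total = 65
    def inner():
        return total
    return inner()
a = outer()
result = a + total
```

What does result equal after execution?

Step 1: outer() has local total = 65. inner() reads from enclosing.
Step 2: outer() returns 65. Global total = 15 unchanged.
Step 3: result = 65 + 15 = 80

The answer is 80.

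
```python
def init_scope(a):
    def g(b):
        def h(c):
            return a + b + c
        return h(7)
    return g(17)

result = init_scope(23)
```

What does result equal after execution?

Step 1: a = 23, b = 17, c = 7 across three nested scopes.
Step 2: h() accesses all three via LEGB rule.
Step 3: result = 23 + 17 + 7 = 47

The answer is 47.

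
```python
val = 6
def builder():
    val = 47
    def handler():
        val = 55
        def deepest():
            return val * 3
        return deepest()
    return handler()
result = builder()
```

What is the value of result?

Step 1: deepest() looks up val through LEGB: not local, finds val = 55 in enclosing handler().
Step 2: Returns 55 * 3 = 165.
Step 3: result = 165

The answer is 165.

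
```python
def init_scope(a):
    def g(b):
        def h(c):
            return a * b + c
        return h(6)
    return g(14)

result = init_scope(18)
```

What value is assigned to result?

Step 1: a = 18, b = 14, c = 6.
Step 2: h() computes a * b + c = 18 * 14 + 6 = 258.
Step 3: result = 258

The answer is 258.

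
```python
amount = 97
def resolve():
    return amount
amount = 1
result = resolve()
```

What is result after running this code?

Step 1: amount is first set to 97, then reassigned to 1.
Step 2: resolve() is called after the reassignment, so it looks up the current global amount = 1.
Step 3: result = 1

The answer is 1.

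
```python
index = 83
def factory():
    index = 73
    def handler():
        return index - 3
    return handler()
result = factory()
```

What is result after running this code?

Step 1: factory() shadows global index with index = 73.
Step 2: handler() finds index = 73 in enclosing scope, computes 73 - 3 = 70.
Step 3: result = 70

The answer is 70.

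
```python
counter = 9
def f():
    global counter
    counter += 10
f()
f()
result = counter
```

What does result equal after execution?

Step 1: counter = 9.
Step 2: First f(): counter = 9 + 10 = 19.
Step 3: Second f(): counter = 19 + 10 = 29. result = 29

The answer is 29.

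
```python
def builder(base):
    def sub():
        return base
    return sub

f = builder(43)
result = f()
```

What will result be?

Step 1: builder(43) creates closure capturing base = 43.
Step 2: f() returns the captured base = 43.
Step 3: result = 43

The answer is 43.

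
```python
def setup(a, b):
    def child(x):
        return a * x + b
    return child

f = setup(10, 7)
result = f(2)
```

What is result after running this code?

Step 1: setup(10, 7) captures a = 10, b = 7.
Step 2: f(2) computes 10 * 2 + 7 = 27.
Step 3: result = 27

The answer is 27.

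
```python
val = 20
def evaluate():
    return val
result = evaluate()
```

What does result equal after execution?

Step 1: val = 20 is defined in the global scope.
Step 2: evaluate() looks up val. No local val exists, so Python checks the global scope via LEGB rule and finds val = 20.
Step 3: result = 20

The answer is 20.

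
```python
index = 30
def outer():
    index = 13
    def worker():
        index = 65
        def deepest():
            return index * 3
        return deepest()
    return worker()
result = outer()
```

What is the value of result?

Step 1: deepest() looks up index through LEGB: not local, finds index = 65 in enclosing worker().
Step 2: Returns 65 * 3 = 195.
Step 3: result = 195

The answer is 195.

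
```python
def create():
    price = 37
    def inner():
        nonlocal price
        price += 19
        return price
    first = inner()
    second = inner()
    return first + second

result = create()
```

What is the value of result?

Step 1: price starts at 37.
Step 2: First call: price = 37 + 19 = 56, returns 56.
Step 3: Second call: price = 56 + 19 = 75, returns 75.
Step 4: result = 56 + 75 = 131

The answer is 131.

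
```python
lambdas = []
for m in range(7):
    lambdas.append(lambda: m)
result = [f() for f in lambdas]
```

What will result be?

Step 1: All 7 lambdas share the same variable m.
Step 2: After the loop, m = 6.
Step 3: Each call returns 6. result = [6, 6, 6, 6, 6, 6, 6]

The answer is [6, 6, 6, 6, 6, 6, 6].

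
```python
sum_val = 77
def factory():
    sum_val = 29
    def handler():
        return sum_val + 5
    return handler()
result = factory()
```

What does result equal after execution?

Step 1: factory() shadows global sum_val with sum_val = 29.
Step 2: handler() finds sum_val = 29 in enclosing scope, computes 29 + 5 = 34.
Step 3: result = 34

The answer is 34.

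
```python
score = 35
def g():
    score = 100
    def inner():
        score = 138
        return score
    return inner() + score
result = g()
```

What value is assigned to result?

Step 1: g() has local score = 100. inner() has local score = 138.
Step 2: inner() returns its local score = 138.
Step 3: g() returns 138 + its own score (100) = 238

The answer is 238.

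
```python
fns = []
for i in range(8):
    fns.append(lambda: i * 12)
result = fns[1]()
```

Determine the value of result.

Step 1: All lambdas reference the same variable i (late binding).
Step 2: After the loop, i = 7. Every lambda returns i * 12.
Step 3: fns[1]() = 7 * 12 = 84

The answer is 84.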